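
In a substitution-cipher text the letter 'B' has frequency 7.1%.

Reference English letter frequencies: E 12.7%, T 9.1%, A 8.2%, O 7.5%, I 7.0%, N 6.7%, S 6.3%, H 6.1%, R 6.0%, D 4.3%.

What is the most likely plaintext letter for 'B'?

Step 1: The observed frequency is 7.1%.
Step 2: Compare with English frequencies:
  E: 12.7% (difference: 5.6%)
  T: 9.1% (difference: 2.0%)
  A: 8.2% (difference: 1.1%)
  O: 7.5% (difference: 0.4%)
  I: 7.0% (difference: 0.1%) <-- closest
  N: 6.7% (difference: 0.4%)
  S: 6.3% (difference: 0.8%)
  H: 6.1% (difference: 1.0%)
  R: 6.0% (difference: 1.1%)
  D: 4.3% (difference: 2.8%)
Step 3: 'B' most likely represents 'I' (frequency 7.0%).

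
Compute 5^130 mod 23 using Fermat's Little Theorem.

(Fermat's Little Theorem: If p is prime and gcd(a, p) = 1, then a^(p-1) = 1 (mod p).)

Step 1: Since 23 is prime, by Fermat's Little Theorem: 5^22 = 1 (mod 23).
Step 2: Reduce exponent: 130 mod 22 = 20.
Step 3: So 5^130 = 5^20 (mod 23).
Step 4: 5^20 mod 23 = 12.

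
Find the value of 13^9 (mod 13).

Step 1: Compute 13^9 mod 13 step by step, reducing modulo 13 at each step.
  13^1 mod 13 = 0
  13^2 mod 13 = (0 * 13) mod 13 = 0
  13^3 mod 13 = (0 * 13) mod 13 = 0
  13^4 mod 13 = (0 * 13) mod 13 = 0
  13^5 mod 13 = (0 * 13) mod 13 = 0
  13^6 mod 13 = (0 * 13) mod 13 = 0
  13^7 mod 13 = (0 * 13) mod 13 = 0
  13^8 mod 13 = (0 * 13) mod 13 = 0
  13^9 mod 13 = (0 * 13) mod 13 = 0
Step 2: Result = 0.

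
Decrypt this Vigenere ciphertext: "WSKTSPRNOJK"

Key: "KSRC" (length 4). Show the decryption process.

Step 1: Key 'KSRC' has length 4. Extended key: KSRCKSRCKSR
Step 2: Decrypt each position:
  W(22) - K(10) = 12 = M
  S(18) - S(18) = 0 = A
  K(10) - R(17) = 19 = T
  T(19) - C(2) = 17 = R
  S(18) - K(10) = 8 = I
  P(15) - S(18) = 23 = X
  R(17) - R(17) = 0 = A
  N(13) - C(2) = 11 = L
  O(14) - K(10) = 4 = E
  J(9) - S(18) = 17 = R
  K(10) - R(17) = 19 = T
Plaintext: MATRIXALERT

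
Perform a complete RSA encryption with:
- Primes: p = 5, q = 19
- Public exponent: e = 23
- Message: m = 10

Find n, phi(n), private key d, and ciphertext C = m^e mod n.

Step 1: n = 5 * 19 = 95.
Step 2: phi(n) = (5-1)(19-1) = 4 * 18 = 72.
Step 3: Find d = 23^(-1) mod 72 = 47.
  Verify: 23 * 47 = 1081 = 1 (mod 72).
Step 4: C = 10^23 mod 95 = 60.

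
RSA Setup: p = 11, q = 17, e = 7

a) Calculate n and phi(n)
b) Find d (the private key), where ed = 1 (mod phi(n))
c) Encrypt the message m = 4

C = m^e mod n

Step 1: n = 11 * 17 = 187.
Step 2: phi(n) = (11-1)(17-1) = 10 * 16 = 160.
Step 3: Find d = 7^(-1) mod 160 = 23.
  Verify: 7 * 23 = 161 = 1 (mod 160).
Step 4: C = 4^7 mod 187 = 115.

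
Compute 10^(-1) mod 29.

Step 1: We need x such that 10 * x = 1 (mod 29).
Step 2: Using the extended Euclidean algorithm or trial:
  10 * 3 = 30 = 1 * 29 + 1.
Step 3: Since 30 mod 29 = 1, the inverse is x = 3.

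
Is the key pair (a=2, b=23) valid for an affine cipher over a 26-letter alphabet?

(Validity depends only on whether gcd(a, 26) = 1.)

Step 1: Compute gcd(2, 26).
Step 2: gcd(2, 26) = 2.
Since gcd = 2 != 1, 2 shares a common factor with 26, so it cannot be used.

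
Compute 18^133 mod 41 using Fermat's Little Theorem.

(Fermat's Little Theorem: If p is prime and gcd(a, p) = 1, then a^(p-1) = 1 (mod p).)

Step 1: Since 41 is prime, by Fermat's Little Theorem: 18^40 = 1 (mod 41).
Step 2: Reduce exponent: 133 mod 40 = 13.
Step 3: So 18^133 = 18^13 (mod 41).
Step 4: 18^13 mod 41 = 10.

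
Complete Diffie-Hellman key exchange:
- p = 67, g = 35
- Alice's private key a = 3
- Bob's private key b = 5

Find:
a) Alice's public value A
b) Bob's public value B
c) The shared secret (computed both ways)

Step 1: A = g^a mod p = 35^3 mod 67 = 62.
Step 2: B = g^b mod p = 35^5 mod 67 = 39.
Step 3: Alice computes s = B^a mod p = 39^3 mod 67 = 24.
Step 4: Bob computes s = A^b mod p = 62^5 mod 67 = 24.
Both sides agree: shared secret = 24.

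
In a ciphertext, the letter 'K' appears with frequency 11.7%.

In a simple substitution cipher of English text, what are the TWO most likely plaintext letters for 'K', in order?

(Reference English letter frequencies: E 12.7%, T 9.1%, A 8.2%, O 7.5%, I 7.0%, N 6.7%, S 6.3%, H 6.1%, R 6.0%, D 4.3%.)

Step 1: Observed frequency of 'K' is 11.7%.
Step 2: Compute distances to each reference frequency and sort:
  E (12.7%): difference = 1.0% <-- BEST
  T (9.1%): difference = 2.6% <-- RUNNER-UP
  A (8.2%): difference = 3.5%
  O (7.5%): difference = 4.2%
  I (7.0%): difference = 4.7%
Step 3: Most likely is 'E' (12.7%, diff 1.0%); second most likely is 'T' (9.1%, diff 2.6%).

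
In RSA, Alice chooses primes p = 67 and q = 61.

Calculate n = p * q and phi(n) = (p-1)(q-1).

Step 1: n = p * q = 67 * 61 = 4087.
Step 2: phi(n) = (p-1)(q-1) = 66 * 60 = 3960.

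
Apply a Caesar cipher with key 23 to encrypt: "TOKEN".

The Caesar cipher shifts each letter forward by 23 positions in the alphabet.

Step 1: For each letter, shift forward by 23 positions (mod 26).
  T (position 19) -> position (19+23) mod 26 = 16 -> Q
  O (position 14) -> position (14+23) mod 26 = 11 -> L
  K (position 10) -> position (10+23) mod 26 = 7 -> H
  E (position 4) -> position (4+23) mod 26 = 1 -> B
  N (position 13) -> position (13+23) mod 26 = 10 -> K
Result: QLHBK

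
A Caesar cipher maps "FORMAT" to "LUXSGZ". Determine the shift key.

Step 1: Compare first letters: F (position 5) -> L (position 11).
Step 2: Shift = (11 - 5) mod 26 = 6.
The shift value is 6.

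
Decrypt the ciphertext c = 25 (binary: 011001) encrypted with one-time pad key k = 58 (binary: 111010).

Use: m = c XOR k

Step 1: XOR ciphertext with key:
  Ciphertext: 011001
  Key:        111010
  XOR:        100011
Step 2: Plaintext = 100011 = 35 in decimal.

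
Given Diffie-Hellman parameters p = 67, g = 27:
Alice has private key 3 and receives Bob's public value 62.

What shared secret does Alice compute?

Step 1: s = B^a mod p = 62^3 mod 67.
  62^1 mod 67 = 62
  62^2 mod 67 = (62 * 62) mod 67 = 25
  62^3 mod 67 = (25 * 62) mod 67 = 9
Result: shared secret = 9.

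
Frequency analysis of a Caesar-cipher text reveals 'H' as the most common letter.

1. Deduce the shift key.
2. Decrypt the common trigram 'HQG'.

Step 1: In English, 'E' is the most frequent letter (12.7%).
Step 2: The most frequent ciphertext letter is 'H' (position 7).
Step 3: Shift = (7 - 4) mod 26 = 3.
Step 4: Decrypt 'HQG' by shifting back 3:
  H -> E
  Q -> N
  G -> D
Step 5: 'HQG' decrypts to 'END'.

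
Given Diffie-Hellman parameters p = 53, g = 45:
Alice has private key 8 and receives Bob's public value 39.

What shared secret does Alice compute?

Step 1: s = B^a mod p = 39^8 mod 53.
  39^1 mod 53 = 39
  39^2 mod 53 = (39 * 39) mod 53 = 37
  39^3 mod 53 = (37 * 39) mod 53 = 12
  39^4 mod 53 = (12 * 39) mod 53 = 44
  39^5 mod 53 = (44 * 39) mod 53 = 20
  39^6 mod 53 = (20 * 39) mod 53 = 38
  39^7 mod 53 = (38 * 39) mod 53 = 51
  39^8 mod 53 = (51 * 39) mod 53 = 28
Result: shared secret = 28.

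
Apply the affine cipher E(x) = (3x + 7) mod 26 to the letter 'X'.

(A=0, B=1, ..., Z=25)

Step 1: Convert 'X' to number: x = 23.
Step 2: E(23) = (3 * 23 + 7) mod 26 = 76 mod 26 = 24.
Step 3: Convert 24 back to letter: Y.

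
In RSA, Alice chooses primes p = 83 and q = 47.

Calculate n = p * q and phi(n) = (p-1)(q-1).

Step 1: n = p * q = 83 * 47 = 3901.
Step 2: phi(n) = (p-1)(q-1) = 82 * 46 = 3772.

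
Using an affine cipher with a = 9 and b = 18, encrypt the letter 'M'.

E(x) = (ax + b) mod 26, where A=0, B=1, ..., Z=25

Step 1: Convert 'M' to number: x = 12.
Step 2: E(12) = (9 * 12 + 18) mod 26 = 126 mod 26 = 22.
Step 3: Convert 22 back to letter: W.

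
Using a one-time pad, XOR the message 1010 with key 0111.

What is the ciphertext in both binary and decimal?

Step 1: Write out the XOR operation bit by bit:
  Message: 1010
  Key:     0111
  XOR:     1101
Step 2: Convert to decimal: 1101 = 13.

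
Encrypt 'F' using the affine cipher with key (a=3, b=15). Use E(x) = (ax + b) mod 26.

Step 1: Convert 'F' to number: x = 5.
Step 2: E(5) = (3 * 5 + 15) mod 26 = 30 mod 26 = 4.
Step 3: Convert 4 back to letter: E.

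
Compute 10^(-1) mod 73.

Step 1: We need x such that 10 * x = 1 (mod 73).
Step 2: Using the extended Euclidean algorithm or trial:
  10 * 22 = 220 = 3 * 73 + 1.
Step 3: Since 220 mod 73 = 1, the inverse is x = 22.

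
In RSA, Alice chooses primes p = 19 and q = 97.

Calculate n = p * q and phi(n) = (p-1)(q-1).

Step 1: n = p * q = 19 * 97 = 1843.
Step 2: phi(n) = (p-1)(q-1) = 18 * 96 = 1728.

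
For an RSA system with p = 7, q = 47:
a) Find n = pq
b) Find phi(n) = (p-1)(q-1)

Step 1: n = p * q = 7 * 47 = 329.
Step 2: phi(n) = (p-1)(q-1) = 6 * 46 = 276.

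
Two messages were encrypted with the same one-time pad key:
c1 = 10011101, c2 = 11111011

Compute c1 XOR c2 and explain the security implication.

Step 1: c1 XOR c2 = (m1 XOR k) XOR (m2 XOR k).
Step 2: By XOR associativity/commutativity: = m1 XOR m2 XOR k XOR k = m1 XOR m2.
Step 3: 10011101 XOR 11111011 = 01100110 = 102.
Step 4: The key cancels out! An attacker learns m1 XOR m2 = 102, revealing the relationship between plaintexts.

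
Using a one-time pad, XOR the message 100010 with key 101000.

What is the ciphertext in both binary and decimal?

Step 1: Write out the XOR operation bit by bit:
  Message: 100010
  Key:     101000
  XOR:     001010
Step 2: Convert to decimal: 001010 = 10.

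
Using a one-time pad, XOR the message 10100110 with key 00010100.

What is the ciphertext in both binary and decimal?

Step 1: Write out the XOR operation bit by bit:
  Message: 10100110
  Key:     00010100
  XOR:     10110010
Step 2: Convert to decimal: 10110010 = 178.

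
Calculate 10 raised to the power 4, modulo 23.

Step 1: Compute 10^4 mod 23 step by step, reducing modulo 23 at each step.
  10^1 mod 23 = 10
  10^2 mod 23 = (10 * 10) mod 23 = 8
  10^3 mod 23 = (8 * 10) mod 23 = 11
  10^4 mod 23 = (11 * 10) mod 23 = 18
Step 2: Result = 18.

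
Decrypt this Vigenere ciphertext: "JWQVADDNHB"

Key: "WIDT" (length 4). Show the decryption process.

Step 1: Key 'WIDT' has length 4. Extended key: WIDTWIDTWI
Step 2: Decrypt each position:
  J(9) - W(22) = 13 = N
  W(22) - I(8) = 14 = O
  Q(16) - D(3) = 13 = N
  V(21) - T(19) = 2 = C
  A(0) - W(22) = 4 = E
  D(3) - I(8) = 21 = V
  D(3) - D(3) = 0 = A
  N(13) - T(19) = 20 = U
  H(7) - W(22) = 11 = L
  B(1) - I(8) = 19 = T
Plaintext: NONCEVAULT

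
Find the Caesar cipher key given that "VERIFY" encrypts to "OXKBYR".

Step 1: Compare first letters: V (position 21) -> O (position 14).
Step 2: Shift = (14 - 21) mod 26 = 19.
The shift value is 19.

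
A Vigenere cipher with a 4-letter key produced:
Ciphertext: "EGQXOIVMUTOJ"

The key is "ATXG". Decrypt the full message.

Step 1: Key 'ATXG' has length 4. Extended key: ATXGATXGATXG
Step 2: Decrypt each position:
  E(4) - A(0) = 4 = E
  G(6) - T(19) = 13 = N
  Q(16) - X(23) = 19 = T
  X(23) - G(6) = 17 = R
  O(14) - A(0) = 14 = O
  I(8) - T(19) = 15 = P
  V(21) - X(23) = 24 = Y
  M(12) - G(6) = 6 = G
  U(20) - A(0) = 20 = U
  T(19) - T(19) = 0 = A
  O(14) - X(23) = 17 = R
  J(9) - G(6) = 3 = D
Plaintext: ENTROPYGUARD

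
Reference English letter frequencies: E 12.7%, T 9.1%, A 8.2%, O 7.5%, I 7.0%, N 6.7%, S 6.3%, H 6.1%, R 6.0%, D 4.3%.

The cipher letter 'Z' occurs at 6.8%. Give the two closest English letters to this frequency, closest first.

Step 1: Observed frequency of 'Z' is 6.8%.
Step 2: Compute distances to each reference frequency and sort:
  N (6.7%): difference = 0.1% <-- BEST
  I (7.0%): difference = 0.2% <-- RUNNER-UP
  S (6.3%): difference = 0.5%
  O (7.5%): difference = 0.7%
  H (6.1%): difference = 0.7%
Step 3: Most likely is 'N' (6.7%, diff 0.1%); second most likely is 'I' (7.0%, diff 0.2%).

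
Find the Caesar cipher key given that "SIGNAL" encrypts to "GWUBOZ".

Step 1: Compare first letters: S (position 18) -> G (position 6).
Step 2: Shift = (6 - 18) mod 26 = 14.
The shift value is 14.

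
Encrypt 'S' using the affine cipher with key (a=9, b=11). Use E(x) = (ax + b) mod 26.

Step 1: Convert 'S' to number: x = 18.
Step 2: E(18) = (9 * 18 + 11) mod 26 = 173 mod 26 = 17.
Step 3: Convert 17 back to letter: R.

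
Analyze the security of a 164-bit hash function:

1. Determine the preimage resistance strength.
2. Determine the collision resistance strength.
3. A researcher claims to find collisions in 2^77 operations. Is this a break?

Step 1: Preimage resistance requires brute-force of 2^164 operations.
Step 2: Collision resistance (birthday bound) = 2^(164/2) = 2^82.
Step 3: The claimed attack costs 2^77 operations.
Step 4: Since 2^77 < 2^82, the claimed attack beats the generic birthday bound, so collision resistance is broken.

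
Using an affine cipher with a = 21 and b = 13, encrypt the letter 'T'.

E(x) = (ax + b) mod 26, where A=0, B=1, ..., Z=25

Step 1: Convert 'T' to number: x = 19.
Step 2: E(19) = (21 * 19 + 13) mod 26 = 412 mod 26 = 22.
Step 3: Convert 22 back to letter: W.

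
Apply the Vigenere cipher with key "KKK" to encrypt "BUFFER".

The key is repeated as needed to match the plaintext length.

Step 1: Repeat key to match plaintext length:
  Plaintext: BUFFER
  Key:       KKKKKK
Step 2: Encrypt each letter:
  B(1) + K(10) = (1+10) mod 26 = 11 = L
  U(20) + K(10) = (20+10) mod 26 = 4 = E
  F(5) + K(10) = (5+10) mod 26 = 15 = P
  F(5) + K(10) = (5+10) mod 26 = 15 = P
  E(4) + K(10) = (4+10) mod 26 = 14 = O
  R(17) + K(10) = (17+10) mod 26 = 1 = B
Ciphertext: LEPPOB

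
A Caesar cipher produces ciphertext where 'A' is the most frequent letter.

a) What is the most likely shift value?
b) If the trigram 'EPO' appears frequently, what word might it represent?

Step 1: In English, 'E' is the most frequent letter (12.7%).
Step 2: The most frequent ciphertext letter is 'A' (position 0).
Step 3: Shift = (0 - 4) mod 26 = 22.
Step 4: Decrypt 'EPO' by shifting back 22:
  E -> I
  P -> T
  O -> S
Step 5: 'EPO' decrypts to 'ITS'.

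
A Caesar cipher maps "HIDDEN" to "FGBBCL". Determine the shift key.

Step 1: Compare first letters: H (position 7) -> F (position 5).
Step 2: Shift = (5 - 7) mod 26 = 24.
The shift value is 24.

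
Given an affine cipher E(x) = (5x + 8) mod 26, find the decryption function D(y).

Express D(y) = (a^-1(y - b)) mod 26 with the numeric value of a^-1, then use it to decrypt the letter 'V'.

Step 1: Find a^-1, the modular inverse of 5 mod 26.
Step 2: We need 5 * a^-1 = 1 (mod 26).
Step 3: 5 * 21 = 105 = 4 * 26 + 1, so a^-1 = 21.
Step 4: D(y) = 21(y - 8) mod 26.
Step 5: Apply to 'V' (y = 21): D(21) = 21 * (21 - 8) mod 26 = 21 * 13 mod 26 = 13 -> 'N'.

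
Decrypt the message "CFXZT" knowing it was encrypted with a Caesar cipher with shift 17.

Step 1: Reverse the shift by subtracting 17 from each letter position.
  C (position 2) -> position (2-17) mod 26 = 11 -> L
  F (position 5) -> position (5-17) mod 26 = 14 -> O
  X (position 23) -> position (23-17) mod 26 = 6 -> G
  Z (position 25) -> position (25-17) mod 26 = 8 -> I
  T (position 19) -> position (19-17) mod 26 = 2 -> C
Decrypted message: LOGIC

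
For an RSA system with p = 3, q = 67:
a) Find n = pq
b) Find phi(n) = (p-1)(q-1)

Step 1: n = p * q = 3 * 67 = 201.
Step 2: phi(n) = (p-1)(q-1) = 2 * 66 = 132.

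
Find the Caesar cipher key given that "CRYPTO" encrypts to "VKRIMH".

Step 1: Compare first letters: C (position 2) -> V (position 21).
Step 2: Shift = (21 - 2) mod 26 = 19.
The shift value is 19.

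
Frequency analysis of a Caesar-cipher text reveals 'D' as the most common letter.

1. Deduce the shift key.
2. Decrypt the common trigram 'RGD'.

Step 1: In English, 'E' is the most frequent letter (12.7%).
Step 2: The most frequent ciphertext letter is 'D' (position 3).
Step 3: Shift = (3 - 4) mod 26 = 25.
Step 4: Decrypt 'RGD' by shifting back 25:
  R -> S
  G -> H
  D -> E
Step 5: 'RGD' decrypts to 'SHE'.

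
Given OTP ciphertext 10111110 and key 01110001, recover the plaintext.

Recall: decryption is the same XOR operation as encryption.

Step 1: XOR ciphertext with key:
  Ciphertext: 10111110
  Key:        01110001
  XOR:        11001111
Step 2: Plaintext = 11001111 = 207 in decimal.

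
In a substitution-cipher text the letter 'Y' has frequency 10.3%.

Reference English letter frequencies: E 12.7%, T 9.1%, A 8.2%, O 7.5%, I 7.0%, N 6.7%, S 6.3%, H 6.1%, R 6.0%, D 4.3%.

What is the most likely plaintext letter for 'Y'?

Step 1: The observed frequency is 10.3%.
Step 2: Compare with English frequencies:
  E: 12.7% (difference: 2.4%)
  T: 9.1% (difference: 1.2%) <-- closest
  A: 8.2% (difference: 2.1%)
  O: 7.5% (difference: 2.8%)
  I: 7.0% (difference: 3.3%)
  N: 6.7% (difference: 3.6%)
  S: 6.3% (difference: 4.0%)
  H: 6.1% (difference: 4.2%)
  R: 6.0% (difference: 4.3%)
  D: 4.3% (difference: 6.0%)
Step 3: 'Y' most likely represents 'T' (frequency 9.1%).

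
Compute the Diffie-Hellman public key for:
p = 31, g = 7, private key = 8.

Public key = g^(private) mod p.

Step 1: A = g^a mod p = 7^8 mod 31.
  7^1 mod 31 = 7
  7^2 mod 31 = (7 * 7) mod 31 = 18
  7^3 mod 31 = (18 * 7) mod 31 = 2
  7^4 mod 31 = (2 * 7) mod 31 = 14
  7^5 mod 31 = (14 * 7) mod 31 = 5
  7^6 mod 31 = (5 * 7) mod 31 = 4
  7^7 mod 31 = (4 * 7) mod 31 = 28
  7^8 mod 31 = (28 * 7) mod 31 = 10
Result: A = 10.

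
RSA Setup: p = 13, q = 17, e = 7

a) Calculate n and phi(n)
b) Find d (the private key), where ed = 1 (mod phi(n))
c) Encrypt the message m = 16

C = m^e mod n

Step 1: n = 13 * 17 = 221.
Step 2: phi(n) = (13-1)(17-1) = 12 * 16 = 192.
Step 3: Find d = 7^(-1) mod 192 = 55.
  Verify: 7 * 55 = 385 = 1 (mod 192).
Step 4: C = 16^7 mod 221 = 16.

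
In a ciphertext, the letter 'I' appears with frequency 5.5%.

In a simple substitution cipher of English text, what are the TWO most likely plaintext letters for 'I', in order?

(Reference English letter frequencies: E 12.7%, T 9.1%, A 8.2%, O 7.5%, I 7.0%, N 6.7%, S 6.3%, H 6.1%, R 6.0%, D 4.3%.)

Step 1: Observed frequency of 'I' is 5.5%.
Step 2: Compute distances to each reference frequency and sort:
  R (6.0%): difference = 0.5% <-- BEST
  H (6.1%): difference = 0.6% <-- RUNNER-UP
  S (6.3%): difference = 0.8%
  N (6.7%): difference = 1.2%
  D (4.3%): difference = 1.2%
Step 3: Most likely is 'R' (6.0%, diff 0.5%); second most likely is 'H' (6.1%, diff 0.6%).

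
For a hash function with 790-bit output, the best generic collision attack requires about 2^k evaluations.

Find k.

Step 1: The hash has a 790-bit output.
Step 2: Collision resistance means it should be infeasible to find any x != y with h(x) = h(y).
By the birthday bound, a generic collision search succeeds after about sqrt(2^790) = 2^(790/2) = 2^395 evaluations.
Step 3: Security level = 395 bits.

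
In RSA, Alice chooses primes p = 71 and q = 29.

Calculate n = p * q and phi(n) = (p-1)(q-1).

Step 1: n = p * q = 71 * 29 = 2059.
Step 2: phi(n) = (p-1)(q-1) = 70 * 28 = 1960.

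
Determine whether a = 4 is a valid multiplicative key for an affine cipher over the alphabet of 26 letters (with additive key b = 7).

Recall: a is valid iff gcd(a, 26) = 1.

Step 1: Compute gcd(4, 26).
Step 2: gcd(4, 26) = 2.
Since gcd = 2 != 1, 4 shares a common factor with 26, so it cannot be used.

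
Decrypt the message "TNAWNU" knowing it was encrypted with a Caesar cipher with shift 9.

Step 1: Reverse the shift by subtracting 9 from each letter position.
  T (position 19) -> position (19-9) mod 26 = 10 -> K
  N (position 13) -> position (13-9) mod 26 = 4 -> E
  A (position 0) -> position (0-9) mod 26 = 17 -> R
  W (position 22) -> position (22-9) mod 26 = 13 -> N
  N (position 13) -> position (13-9) mod 26 = 4 -> E
  U (position 20) -> position (20-9) mod 26 = 11 -> L
Decrypted message: KERNEL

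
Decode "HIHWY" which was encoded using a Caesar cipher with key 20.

Step 1: Reverse the shift by subtracting 20 from each letter position.
  H (position 7) -> position (7-20) mod 26 = 13 -> N
  I (position 8) -> position (8-20) mod 26 = 14 -> O
  H (position 7) -> position (7-20) mod 26 = 13 -> N
  W (position 22) -> position (22-20) mod 26 = 2 -> C
  Y (position 24) -> position (24-20) mod 26 = 4 -> E
Decrypted message: NONCE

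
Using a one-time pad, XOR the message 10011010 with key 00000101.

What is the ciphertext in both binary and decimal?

Step 1: Write out the XOR operation bit by bit:
  Message: 10011010
  Key:     00000101
  XOR:     10011111
Step 2: Convert to decimal: 10011111 = 159.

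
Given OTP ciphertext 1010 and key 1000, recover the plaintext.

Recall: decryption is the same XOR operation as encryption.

Step 1: XOR ciphertext with key:
  Ciphertext: 1010
  Key:        1000
  XOR:        0010
Step 2: Plaintext = 0010 = 2 in decimal.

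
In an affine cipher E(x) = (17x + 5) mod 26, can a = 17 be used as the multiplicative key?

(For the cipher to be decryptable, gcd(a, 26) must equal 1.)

Step 1: Compute gcd(17, 26).
Step 2: gcd(17, 26) = 1.
Since gcd = 1, 17 is coprime with 26, so it is a valid key.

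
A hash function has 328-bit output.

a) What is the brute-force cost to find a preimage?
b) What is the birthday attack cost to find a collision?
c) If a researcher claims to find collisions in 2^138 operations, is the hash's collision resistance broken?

Step 1: Preimage resistance requires brute-force of 2^328 operations.
Step 2: Collision resistance (birthday bound) = 2^(328/2) = 2^164.
Step 3: The claimed attack costs 2^138 operations.
Step 4: Since 2^138 < 2^164, the claimed attack beats the generic birthday bound, so collision resistance is broken.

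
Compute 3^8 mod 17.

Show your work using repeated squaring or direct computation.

Step 1: Compute 3^8 mod 17 step by step, reducing modulo 17 at each step.
  3^1 mod 17 = 3
  3^2 mod 17 = (3 * 3) mod 17 = 9
  3^3 mod 17 = (9 * 3) mod 17 = 10
  3^4 mod 17 = (10 * 3) mod 17 = 13
  3^5 mod 17 = (13 * 3) mod 17 = 5
  3^6 mod 17 = (5 * 3) mod 17 = 15
  3^7 mod 17 = (15 * 3) mod 17 = 11
  3^8 mod 17 = (11 * 3) mod 17 = 16
Step 2: Result = 16.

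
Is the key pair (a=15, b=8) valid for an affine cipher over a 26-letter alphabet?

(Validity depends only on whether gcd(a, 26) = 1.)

Step 1: Compute gcd(15, 26).
Step 2: gcd(15, 26) = 1.
Since gcd = 1, 15 is coprime with 26, so it is a valid key.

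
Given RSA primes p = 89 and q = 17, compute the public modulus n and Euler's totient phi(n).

Step 1: n = p * q = 89 * 17 = 1513.
Step 2: phi(n) = (p-1)(q-1) = 88 * 16 = 1408.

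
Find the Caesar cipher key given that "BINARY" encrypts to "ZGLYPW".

Step 1: Compare first letters: B (position 1) -> Z (position 25).
Step 2: Shift = (25 - 1) mod 26 = 24.
The shift value is 24.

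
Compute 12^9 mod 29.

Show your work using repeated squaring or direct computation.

Step 1: Compute 12^9 mod 29 step by step, reducing modulo 29 at each step.
  12^1 mod 29 = 12
  12^2 mod 29 = (12 * 12) mod 29 = 28
  12^3 mod 29 = (28 * 12) mod 29 = 17
  12^4 mod 29 = (17 * 12) mod 29 = 1
  12^5 mod 29 = (1 * 12) mod 29 = 12
  12^6 mod 29 = (12 * 12) mod 29 = 28
  12^7 mod 29 = (28 * 12) mod 29 = 17
  12^8 mod 29 = (17 * 12) mod 29 = 1
  12^9 mod 29 = (1 * 12) mod 29 = 12
Step 2: Result = 12.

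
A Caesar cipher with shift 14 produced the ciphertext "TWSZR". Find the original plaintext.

Step 1: Reverse the shift by subtracting 14 from each letter position.
  T (position 19) -> position (19-14) mod 26 = 5 -> F
  W (position 22) -> position (22-14) mod 26 = 8 -> I
  S (position 18) -> position (18-14) mod 26 = 4 -> E
  Z (position 25) -> position (25-14) mod 26 = 11 -> L
  R (position 17) -> position (17-14) mod 26 = 3 -> D
Decrypted message: FIELD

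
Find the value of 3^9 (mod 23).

Step 1: Compute 3^9 mod 23 step by step, reducing modulo 23 at each step.
  3^1 mod 23 = 3
  3^2 mod 23 = (3 * 3) mod 23 = 9
  3^3 mod 23 = (9 * 3) mod 23 = 4
  3^4 mod 23 = (4 * 3) mod 23 = 12
  3^5 mod 23 = (12 * 3) mod 23 = 13
  3^6 mod 23 = (13 * 3) mod 23 = 16
  3^7 mod 23 = (16 * 3) mod 23 = 2
  3^8 mod 23 = (2 * 3) mod 23 = 6
  3^9 mod 23 = (6 * 3) mod 23 = 18
Step 2: Result = 18.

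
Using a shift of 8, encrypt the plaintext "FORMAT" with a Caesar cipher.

Step 1: For each letter, shift forward by 8 positions (mod 26).
  F (position 5) -> position (5+8) mod 26 = 13 -> N
  O (position 14) -> position (14+8) mod 26 = 22 -> W
  R (position 17) -> position (17+8) mod 26 = 25 -> Z
  M (position 12) -> position (12+8) mod 26 = 20 -> U
  A (position 0) -> position (0+8) mod 26 = 8 -> I
  T (position 19) -> position (19+8) mod 26 = 1 -> B
Result: NWZUIB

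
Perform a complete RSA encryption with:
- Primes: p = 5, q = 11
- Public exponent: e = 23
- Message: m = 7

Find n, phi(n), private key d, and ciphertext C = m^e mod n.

Step 1: n = 5 * 11 = 55.
Step 2: phi(n) = (5-1)(11-1) = 4 * 10 = 40.
Step 3: Find d = 23^(-1) mod 40 = 7.
  Verify: 23 * 7 = 161 = 1 (mod 40).
Step 4: C = 7^23 mod 55 = 13.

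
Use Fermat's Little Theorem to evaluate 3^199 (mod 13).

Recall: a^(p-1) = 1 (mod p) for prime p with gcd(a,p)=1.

Step 1: Since 13 is prime, by Fermat's Little Theorem: 3^12 = 1 (mod 13).
Step 2: Reduce exponent: 199 mod 12 = 7.
Step 3: So 3^199 = 3^7 (mod 13).
Step 4: 3^7 mod 13 = 3.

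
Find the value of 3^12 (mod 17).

Step 1: Compute 3^12 mod 17 step by step, reducing modulo 17 at each step.
  3^1 mod 17 = 3
  3^2 mod 17 = (3 * 3) mod 17 = 9
  3^3 mod 17 = (9 * 3) mod 17 = 10
  3^4 mod 17 = (10 * 3) mod 17 = 13
  3^5 mod 17 = (13 * 3) mod 17 = 5
  3^6 mod 17 = (5 * 3) mod 17 = 15
  3^7 mod 17 = (15 * 3) mod 17 = 11
  3^8 mod 17 = (11 * 3) mod 17 = 16
  3^9 mod 17 = (16 * 3) mod 17 = 14
  3^10 mod 17 = (14 * 3) mod 17 = 8
  3^11 mod 17 = (8 * 3) mod 17 = 7
  3^12 mod 17 = (7 * 3) mod 17 = 4
Step 2: Result = 4.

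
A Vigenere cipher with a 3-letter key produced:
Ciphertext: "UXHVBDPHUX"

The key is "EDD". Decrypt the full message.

Step 1: Key 'EDD' has length 3. Extended key: EDDEDDEDDE
Step 2: Decrypt each position:
  U(20) - E(4) = 16 = Q
  X(23) - D(3) = 20 = U
  H(7) - D(3) = 4 = E
  V(21) - E(4) = 17 = R
  B(1) - D(3) = 24 = Y
  D(3) - D(3) = 0 = A
  P(15) - E(4) = 11 = L
  H(7) - D(3) = 4 = E
  U(20) - D(3) = 17 = R
  X(23) - E(4) = 19 = T
Plaintext: QUERYALERT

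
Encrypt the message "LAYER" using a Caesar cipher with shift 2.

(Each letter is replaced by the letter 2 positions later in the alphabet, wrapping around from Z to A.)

Step 1: For each letter, shift forward by 2 positions (mod 26).
  L (position 11) -> position (11+2) mod 26 = 13 -> N
  A (position 0) -> position (0+2) mod 26 = 2 -> C
  Y (position 24) -> position (24+2) mod 26 = 0 -> A
  E (position 4) -> position (4+2) mod 26 = 6 -> G
  R (position 17) -> position (17+2) mod 26 = 19 -> T
Result: NCAGT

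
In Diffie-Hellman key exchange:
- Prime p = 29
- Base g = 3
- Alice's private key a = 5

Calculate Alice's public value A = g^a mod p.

Step 1: A = g^a mod p = 3^5 mod 29.
  3^1 mod 29 = 3
  3^2 mod 29 = (3 * 3) mod 29 = 9
  3^3 mod 29 = (9 * 3) mod 29 = 27
  3^4 mod 29 = (27 * 3) mod 29 = 23
  3^5 mod 29 = (23 * 3) mod 29 = 11
Result: A = 11.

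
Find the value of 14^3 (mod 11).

Step 1: Compute 14^3 mod 11 step by step, reducing modulo 11 at each step.
  14^1 mod 11 = 3
  14^2 mod 11 = (3 * 14) mod 11 = 9
  14^3 mod 11 = (9 * 14) mod 11 = 5
Step 2: Result = 5.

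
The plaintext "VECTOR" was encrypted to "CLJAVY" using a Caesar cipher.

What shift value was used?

Step 1: Compare first letters: V (position 21) -> C (position 2).
Step 2: Shift = (2 - 21) mod 26 = 7.
The shift value is 7.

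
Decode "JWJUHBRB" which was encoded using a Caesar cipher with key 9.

Step 1: Reverse the shift by subtracting 9 from each letter position.
  J (position 9) -> position (9-9) mod 26 = 0 -> A
  W (position 22) -> position (22-9) mod 26 = 13 -> N
  J (position 9) -> position (9-9) mod 26 = 0 -> A
  U (position 20) -> position (20-9) mod 26 = 11 -> L
  H (position 7) -> position (7-9) mod 26 = 24 -> Y
  B (position 1) -> position (1-9) mod 26 = 18 -> S
  R (position 17) -> position (17-9) mod 26 = 8 -> I
  B (position 1) -> position (1-9) mod 26 = 18 -> S
Decrypted message: ANALYSIS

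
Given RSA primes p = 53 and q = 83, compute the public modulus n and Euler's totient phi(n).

Step 1: n = p * q = 53 * 83 = 4399.
Step 2: phi(n) = (p-1)(q-1) = 52 * 82 = 4264.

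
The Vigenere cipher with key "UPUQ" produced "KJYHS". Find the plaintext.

Step 1: Extend key: UPUQU
Step 2: Decrypt each letter (c - k) mod 26:
  K(10) - U(20) = (10-20) mod 26 = 16 = Q
  J(9) - P(15) = (9-15) mod 26 = 20 = U
  Y(24) - U(20) = (24-20) mod 26 = 4 = E
  H(7) - Q(16) = (7-16) mod 26 = 17 = R
  S(18) - U(20) = (18-20) mod 26 = 24 = Y
Plaintext: QUERY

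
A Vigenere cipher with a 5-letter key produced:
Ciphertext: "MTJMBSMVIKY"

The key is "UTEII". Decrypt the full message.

Step 1: Key 'UTEII' has length 5. Extended key: UTEIIUTEIIU
Step 2: Decrypt each position:
  M(12) - U(20) = 18 = S
  T(19) - T(19) = 0 = A
  J(9) - E(4) = 5 = F
  M(12) - I(8) = 4 = E
  B(1) - I(8) = 19 = T
  S(18) - U(20) = 24 = Y
  M(12) - T(19) = 19 = T
  V(21) - E(4) = 17 = R
  I(8) - I(8) = 0 = A
  K(10) - I(8) = 2 = C
  Y(24) - U(20) = 4 = E
Plaintext: SAFETYTRACE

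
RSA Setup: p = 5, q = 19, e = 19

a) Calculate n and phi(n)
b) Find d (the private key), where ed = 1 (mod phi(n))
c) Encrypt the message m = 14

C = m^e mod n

Step 1: n = 5 * 19 = 95.
Step 2: phi(n) = (5-1)(19-1) = 4 * 18 = 72.
Step 3: Find d = 19^(-1) mod 72 = 19.
  Verify: 19 * 19 = 361 = 1 (mod 72).
Step 4: C = 14^19 mod 95 = 14.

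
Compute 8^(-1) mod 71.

Step 1: We need x such that 8 * x = 1 (mod 71).
Step 2: Using the extended Euclidean algorithm or trial:
  8 * 9 = 72 = 1 * 71 + 1.
Step 3: Since 72 mod 71 = 1, the inverse is x = 9.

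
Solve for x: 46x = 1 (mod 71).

Step 1: We need x such that 46 * x = 1 (mod 71).
Step 2: Using the extended Euclidean algorithm or trial:
  46 * 17 = 782 = 11 * 71 + 1.
Step 3: Since 782 mod 71 = 1, the inverse is x = 17.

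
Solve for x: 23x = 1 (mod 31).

Step 1: We need x such that 23 * x = 1 (mod 31).
Step 2: Using the extended Euclidean algorithm or trial:
  23 * 27 = 621 = 20 * 31 + 1.
Step 3: Since 621 mod 31 = 1, the inverse is x = 27.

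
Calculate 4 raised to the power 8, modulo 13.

Step 1: Compute 4^8 mod 13 step by step, reducing modulo 13 at each step.
  4^1 mod 13 = 4
  4^2 mod 13 = (4 * 4) mod 13 = 3
  4^3 mod 13 = (3 * 4) mod 13 = 12
  4^4 mod 13 = (12 * 4) mod 13 = 9
  4^5 mod 13 = (9 * 4) mod 13 = 10
  4^6 mod 13 = (10 * 4) mod 13 = 1
  4^7 mod 13 = (1 * 4) mod 13 = 4
  4^8 mod 13 = (4 * 4) mod 13 = 3
Step 2: Result = 3.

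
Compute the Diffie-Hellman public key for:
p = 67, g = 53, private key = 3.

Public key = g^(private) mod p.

Step 1: A = g^a mod p = 53^3 mod 67.
  53^1 mod 67 = 53
  53^2 mod 67 = (53 * 53) mod 67 = 62
  53^3 mod 67 = (62 * 53) mod 67 = 3
Result: A = 3.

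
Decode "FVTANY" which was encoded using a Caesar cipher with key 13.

Step 1: Reverse the shift by subtracting 13 from each letter position.
  F (position 5) -> position (5-13) mod 26 = 18 -> S
  V (position 21) -> position (21-13) mod 26 = 8 -> I
  T (position 19) -> position (19-13) mod 26 = 6 -> G
  A (position 0) -> position (0-13) mod 26 = 13 -> N
  N (position 13) -> position (13-13) mod 26 = 0 -> A
  Y (position 24) -> position (24-13) mod 26 = 11 -> L
Decrypted message: SIGNAL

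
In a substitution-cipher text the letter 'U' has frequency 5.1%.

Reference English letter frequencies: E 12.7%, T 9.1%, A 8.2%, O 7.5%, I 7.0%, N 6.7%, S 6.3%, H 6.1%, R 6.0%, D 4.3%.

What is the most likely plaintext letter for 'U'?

Step 1: The observed frequency is 5.1%.
Step 2: Compare with English frequencies:
  E: 12.7% (difference: 7.6%)
  T: 9.1% (difference: 4.0%)
  A: 8.2% (difference: 3.1%)
  O: 7.5% (difference: 2.4%)
  I: 7.0% (difference: 1.9%)
  N: 6.7% (difference: 1.6%)
  S: 6.3% (difference: 1.2%)
  H: 6.1% (difference: 1.0%)
  R: 6.0% (difference: 0.9%)
  D: 4.3% (difference: 0.8%) <-- closest
Step 3: 'U' most likely represents 'D' (frequency 4.3%).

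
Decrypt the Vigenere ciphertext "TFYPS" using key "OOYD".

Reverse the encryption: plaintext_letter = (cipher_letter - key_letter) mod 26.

Step 1: Extend key: OOYDO
Step 2: Decrypt each letter (c - k) mod 26:
  T(19) - O(14) = (19-14) mod 26 = 5 = F
  F(5) - O(14) = (5-14) mod 26 = 17 = R
  Y(24) - Y(24) = (24-24) mod 26 = 0 = A
  P(15) - D(3) = (15-3) mod 26 = 12 = M
  S(18) - O(14) = (18-14) mod 26 = 4 = E
Plaintext: FRAME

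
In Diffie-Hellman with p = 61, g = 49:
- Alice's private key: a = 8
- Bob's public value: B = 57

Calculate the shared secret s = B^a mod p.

Step 1: s = B^a mod p = 57^8 mod 61.
  57^1 mod 61 = 57
  57^2 mod 61 = (57 * 57) mod 61 = 16
  57^3 mod 61 = (16 * 57) mod 61 = 58
  57^4 mod 61 = (58 * 57) mod 61 = 12
  57^5 mod 61 = (12 * 57) mod 61 = 13
  57^6 mod 61 = (13 * 57) mod 61 = 9
  57^7 mod 61 = (9 * 57) mod 61 = 25
  57^8 mod 61 = (25 * 57) mod 61 = 22
Result: shared secret = 22.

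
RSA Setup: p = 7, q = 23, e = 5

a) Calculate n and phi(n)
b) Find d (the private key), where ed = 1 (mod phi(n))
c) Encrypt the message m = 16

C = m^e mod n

Step 1: n = 7 * 23 = 161.
Step 2: phi(n) = (7-1)(23-1) = 6 * 22 = 132.
Step 3: Find d = 5^(-1) mod 132 = 53.
  Verify: 5 * 53 = 265 = 1 (mod 132).
Step 4: C = 16^5 mod 161 = 144.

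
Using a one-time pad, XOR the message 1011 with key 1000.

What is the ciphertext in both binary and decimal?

Step 1: Write out the XOR operation bit by bit:
  Message: 1011
  Key:     1000
  XOR:     0011
Step 2: Convert to decimal: 0011 = 3.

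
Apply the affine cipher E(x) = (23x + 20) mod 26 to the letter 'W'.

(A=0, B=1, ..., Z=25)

Step 1: Convert 'W' to number: x = 22.
Step 2: E(22) = (23 * 22 + 20) mod 26 = 526 mod 26 = 6.
Step 3: Convert 6 back to letter: G.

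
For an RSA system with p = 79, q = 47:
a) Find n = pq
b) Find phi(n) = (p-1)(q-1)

Step 1: n = p * q = 79 * 47 = 3713.
Step 2: phi(n) = (p-1)(q-1) = 78 * 46 = 3588.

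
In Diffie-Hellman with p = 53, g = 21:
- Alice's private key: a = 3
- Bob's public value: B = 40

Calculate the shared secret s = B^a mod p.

Step 1: s = B^a mod p = 40^3 mod 53.
  40^1 mod 53 = 40
  40^2 mod 53 = (40 * 40) mod 53 = 10
  40^3 mod 53 = (10 * 40) mod 53 = 29
Result: shared secret = 29.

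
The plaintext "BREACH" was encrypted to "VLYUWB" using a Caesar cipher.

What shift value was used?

Step 1: Compare first letters: B (position 1) -> V (position 21).
Step 2: Shift = (21 - 1) mod 26 = 20.
The shift value is 20.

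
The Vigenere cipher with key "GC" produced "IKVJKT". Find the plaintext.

Step 1: Extend key: GCGCGC
Step 2: Decrypt each letter (c - k) mod 26:
  I(8) - G(6) = (8-6) mod 26 = 2 = C
  K(10) - C(2) = (10-2) mod 26 = 8 = I
  V(21) - G(6) = (21-6) mod 26 = 15 = P
  J(9) - C(2) = (9-2) mod 26 = 7 = H
  K(10) - G(6) = (10-6) mod 26 = 4 = E
  T(19) - C(2) = (19-2) mod 26 = 17 = R
Plaintext: CIPHER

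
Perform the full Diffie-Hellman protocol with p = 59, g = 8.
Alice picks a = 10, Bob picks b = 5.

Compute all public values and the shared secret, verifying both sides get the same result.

Step 1: A = g^a mod p = 8^10 mod 59 = 57.
Step 2: B = g^b mod p = 8^5 mod 59 = 23.
Step 3: Alice computes s = B^a mod p = 23^10 mod 59 = 27.
Step 4: Bob computes s = A^b mod p = 57^5 mod 59 = 27.
Both sides agree: shared secret = 27.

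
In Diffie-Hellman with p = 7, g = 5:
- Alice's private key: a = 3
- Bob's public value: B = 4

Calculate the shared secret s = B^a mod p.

Step 1: s = B^a mod p = 4^3 mod 7.
  4^1 mod 7 = 4
  4^2 mod 7 = (4 * 4) mod 7 = 2
  4^3 mod 7 = (2 * 4) mod 7 = 1
Result: shared secret = 1.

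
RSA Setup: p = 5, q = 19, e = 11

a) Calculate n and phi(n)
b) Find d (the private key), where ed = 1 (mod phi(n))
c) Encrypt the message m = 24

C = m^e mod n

Step 1: n = 5 * 19 = 95.
Step 2: phi(n) = (5-1)(19-1) = 4 * 18 = 72.
Step 3: Find d = 11^(-1) mod 72 = 59.
  Verify: 11 * 59 = 649 = 1 (mod 72).
Step 4: C = 24^11 mod 95 = 44.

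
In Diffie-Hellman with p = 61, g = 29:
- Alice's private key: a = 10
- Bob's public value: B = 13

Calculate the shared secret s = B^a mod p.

Step 1: s = B^a mod p = 13^10 mod 61.
  13^1 mod 61 = 13
  13^2 mod 61 = (13 * 13) mod 61 = 47
  13^3 mod 61 = (47 * 13) mod 61 = 1
  13^4 mod 61 = (1 * 13) mod 61 = 13
  13^5 mod 61 = (13 * 13) mod 61 = 47
  13^6 mod 61 = (47 * 13) mod 61 = 1
  13^7 mod 61 = (1 * 13) mod 61 = 13
  13^8 mod 61 = (13 * 13) mod 61 = 47
  13^9 mod 61 = (47 * 13) mod 61 = 1
  13^10 mod 61 = (1 * 13) mod 61 = 13
Result: shared secret = 13.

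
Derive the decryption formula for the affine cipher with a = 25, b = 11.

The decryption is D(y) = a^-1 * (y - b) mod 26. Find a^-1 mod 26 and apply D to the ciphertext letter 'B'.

Step 1: Find a^-1, the modular inverse of 25 mod 26.
Step 2: We need 25 * a^-1 = 1 (mod 26).
Step 3: 25 * 25 = 625 = 24 * 26 + 1, so a^-1 = 25.
Step 4: D(y) = 25(y - 11) mod 26.
Step 5: Apply to 'B' (y = 1): D(1) = 25 * (1 - 11) mod 26 = 25 * -10 mod 26 = 10 -> 'K'.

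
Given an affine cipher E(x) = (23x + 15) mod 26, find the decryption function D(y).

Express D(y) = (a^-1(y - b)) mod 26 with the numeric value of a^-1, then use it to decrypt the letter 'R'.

Step 1: Find a^-1, the modular inverse of 23 mod 26.
Step 2: We need 23 * a^-1 = 1 (mod 26).
Step 3: 23 * 17 = 391 = 15 * 26 + 1, so a^-1 = 17.
Step 4: D(y) = 17(y - 15) mod 26.
Step 5: Apply to 'R' (y = 17): D(17) = 17 * (17 - 15) mod 26 = 17 * 2 mod 26 = 8 -> 'I'.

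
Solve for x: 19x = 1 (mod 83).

Step 1: We need x such that 19 * x = 1 (mod 83).
Step 2: Using the extended Euclidean algorithm or trial:
  19 * 35 = 665 = 8 * 83 + 1.
Step 3: Since 665 mod 83 = 1, the inverse is x = 35.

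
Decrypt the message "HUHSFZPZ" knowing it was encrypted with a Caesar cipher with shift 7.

Step 1: Reverse the shift by subtracting 7 from each letter position.
  H (position 7) -> position (7-7) mod 26 = 0 -> A
  U (position 20) -> position (20-7) mod 26 = 13 -> N
  H (position 7) -> position (7-7) mod 26 = 0 -> A
  S (position 18) -> position (18-7) mod 26 = 11 -> L
  F (position 5) -> position (5-7) mod 26 = 24 -> Y
  Z (position 25) -> position (25-7) mod 26 = 18 -> S
  P (position 15) -> position (15-7) mod 26 = 8 -> I
  Z (position 25) -> position (25-7) mod 26 = 18 -> S
Decrypted message: ANALYSIS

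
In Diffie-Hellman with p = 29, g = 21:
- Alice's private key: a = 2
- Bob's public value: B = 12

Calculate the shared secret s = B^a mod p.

Step 1: s = B^a mod p = 12^2 mod 29.
  12^1 mod 29 = 12
  12^2 mod 29 = (12 * 12) mod 29 = 28
Result: shared secret = 28.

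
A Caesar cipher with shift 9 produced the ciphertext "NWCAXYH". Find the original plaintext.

Step 1: Reverse the shift by subtracting 9 from each letter position.
  N (position 13) -> position (13-9) mod 26 = 4 -> E
  W (position 22) -> position (22-9) mod 26 = 13 -> N
  C (position 2) -> position (2-9) mod 26 = 19 -> T
  A (position 0) -> position (0-9) mod 26 = 17 -> R
  X (position 23) -> position (23-9) mod 26 = 14 -> O
  Y (position 24) -> position (24-9) mod 26 = 15 -> P
  H (position 7) -> position (7-9) mod 26 = 24 -> Y
Decrypted message: ENTROPY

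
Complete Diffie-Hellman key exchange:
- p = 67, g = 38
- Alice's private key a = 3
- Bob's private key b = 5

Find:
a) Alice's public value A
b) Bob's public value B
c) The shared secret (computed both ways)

Step 1: A = g^a mod p = 38^3 mod 67 = 66.
Step 2: B = g^b mod p = 38^5 mod 67 = 30.
Step 3: Alice computes s = B^a mod p = 30^3 mod 67 = 66.
Step 4: Bob computes s = A^b mod p = 66^5 mod 67 = 66.
Both sides agree: shared secret = 66.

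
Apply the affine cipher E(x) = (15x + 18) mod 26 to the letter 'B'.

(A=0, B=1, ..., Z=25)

Step 1: Convert 'B' to number: x = 1.
Step 2: E(1) = (15 * 1 + 18) mod 26 = 33 mod 26 = 7.
Step 3: Convert 7 back to letter: H.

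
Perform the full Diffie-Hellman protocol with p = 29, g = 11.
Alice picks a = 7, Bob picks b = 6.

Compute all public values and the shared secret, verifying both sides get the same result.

Step 1: A = g^a mod p = 11^7 mod 29 = 12.
Step 2: B = g^b mod p = 11^6 mod 29 = 9.
Step 3: Alice computes s = B^a mod p = 9^7 mod 29 = 28.
Step 4: Bob computes s = A^b mod p = 12^6 mod 29 = 28.
Both sides agree: shared secret = 28.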